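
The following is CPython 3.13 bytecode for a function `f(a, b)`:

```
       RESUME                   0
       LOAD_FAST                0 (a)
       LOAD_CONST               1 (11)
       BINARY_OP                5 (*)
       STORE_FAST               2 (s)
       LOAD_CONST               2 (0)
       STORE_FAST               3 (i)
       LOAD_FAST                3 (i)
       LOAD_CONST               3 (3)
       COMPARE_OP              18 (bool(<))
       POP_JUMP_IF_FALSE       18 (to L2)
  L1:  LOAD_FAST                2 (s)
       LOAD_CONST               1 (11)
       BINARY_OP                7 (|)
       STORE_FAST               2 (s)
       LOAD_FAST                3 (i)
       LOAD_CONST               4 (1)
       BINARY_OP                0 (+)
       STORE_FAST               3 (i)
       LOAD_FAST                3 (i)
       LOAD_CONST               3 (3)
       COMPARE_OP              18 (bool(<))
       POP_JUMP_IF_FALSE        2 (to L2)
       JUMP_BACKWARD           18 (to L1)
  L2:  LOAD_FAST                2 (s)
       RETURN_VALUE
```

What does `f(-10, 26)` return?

-101

LOAD_FAST a → push -10. Stack: [-10]
LOAD_CONST → push 11. Stack: [-10, 11]
BINARY_OP * → -10 * 11 = -110. Stack: [-110]
STORE_FAST s → s=-110. Stack: []
LOAD_CONST → push 0. Stack: [0]
STORE_FAST i → i=0. Stack: []
LOAD_FAST i → push 0. Stack: [0]
LOAD_CONST → push 3. Stack: [0, 3]
COMPARE_OP bool(<) → 0 vs 3 = True. Stack: [True]
POP_JUMP_IF_FALSE → pop True; no jump. Stack: []
LOAD_FAST s → push -110. Stack: [-110]
LOAD_CONST → push 11. Stack: [-110, 11]
BINARY_OP | → -110 | 11 = -101. Stack: [-101]
STORE_FAST s → s=-101. Stack: []
LOAD_FAST i → push 0. Stack: [0]
LOAD_CONST → push 1. Stack: [0, 1]
BINARY_OP + → 0 + 1 = 1. Stack: [1]
STORE_FAST i → i=1. Stack: []
LOAD_FAST i → push 1. Stack: [1]
LOAD_CONST → push 3. Stack: [1, 3]
COMPARE_OP bool(<) → 1 vs 3 = True. Stack: [True]
POP_JUMP_IF_FALSE → pop True; no jump. Stack: []
LOAD_FAST s → push -101. Stack: [-101]
LOAD_CONST → push 11. Stack: [-101, 11]
BINARY_OP | → -101 | 11 = -101. Stack: [-101]
STORE_FAST s → s=-101. Stack: []
LOAD_FAST i → push 1. Stack: [1]
LOAD_CONST → push 1. Stack: [1, 1]
BINARY_OP + → 1 + 1 = 2. Stack: [2]
STORE_FAST i → i=2. Stack: []
LOAD_FAST i → push 2. Stack: [2]
LOAD_CONST → push 3. Stack: [2, 3]
COMPARE_OP bool(<) → 2 vs 3 = True. Stack: [True]
POP_JUMP_IF_FALSE → pop True; no jump. Stack: []
LOAD_FAST s → push -101. Stack: [-101]
LOAD_CONST → push 11. Stack: [-101, 11]
BINARY_OP | → -101 | 11 = -101. Stack: [-101]
STORE_FAST s → s=-101. Stack: []
LOAD_FAST i → push 2. Stack: [2]
LOAD_CONST → push 1. Stack: [2, 1]
BINARY_OP + → 2 + 1 = 3. Stack: [3]
STORE_FAST i → i=3. Stack: []
LOAD_FAST i → push 3. Stack: [3]
LOAD_CONST → push 3. Stack: [3, 3]
COMPARE_OP bool(<) → 3 vs 3 = False. Stack: [False]
POP_JUMP_IF_FALSE → pop False; jump. Stack: []
LOAD_FAST s → push -101. Stack: [-101]
RETURN_VALUE → return -101.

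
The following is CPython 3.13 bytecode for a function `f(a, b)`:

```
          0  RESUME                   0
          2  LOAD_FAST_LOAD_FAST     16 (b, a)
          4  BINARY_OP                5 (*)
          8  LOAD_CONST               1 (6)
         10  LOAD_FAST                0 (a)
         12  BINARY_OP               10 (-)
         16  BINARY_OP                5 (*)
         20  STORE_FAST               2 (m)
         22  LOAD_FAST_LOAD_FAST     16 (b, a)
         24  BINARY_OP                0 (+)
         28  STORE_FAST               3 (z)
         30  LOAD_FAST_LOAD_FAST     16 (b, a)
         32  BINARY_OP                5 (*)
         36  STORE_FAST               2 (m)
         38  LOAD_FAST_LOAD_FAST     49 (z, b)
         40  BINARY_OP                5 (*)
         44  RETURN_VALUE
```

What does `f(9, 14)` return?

322

LOAD_FAST_LOAD_FAST b,a → push 14,9. Stack: [14, 9]
BINARY_OP * → 14 * 9 = 126. Stack: [126]
LOAD_CONST → push 6. Stack: [126, 6]
LOAD_FAST a → push 9. Stack: [126, 6, 9]
BINARY_OP - → 6 - 9 = -3. Stack: [126, -3]
BINARY_OP * → 126 * -3 = -378. Stack: [-378]
STORE_FAST m → m=-378. Stack: []
LOAD_FAST_LOAD_FAST b,a → push 14,9. Stack: [14, 9]
BINARY_OP + → 14 + 9 = 23. Stack: [23]
STORE_FAST z → z=23. Stack: []
LOAD_FAST_LOAD_FAST b,a → push 14,9. Stack: [14, 9]
BINARY_OP * → 14 * 9 = 126. Stack: [126]
STORE_FAST m → m=126. Stack: []
LOAD_FAST_LOAD_FAST z,b → push 23,14. Stack: [23, 14]
BINARY_OP * → 23 * 14 = 322. Stack: [322]
RETURN_VALUE → return 322.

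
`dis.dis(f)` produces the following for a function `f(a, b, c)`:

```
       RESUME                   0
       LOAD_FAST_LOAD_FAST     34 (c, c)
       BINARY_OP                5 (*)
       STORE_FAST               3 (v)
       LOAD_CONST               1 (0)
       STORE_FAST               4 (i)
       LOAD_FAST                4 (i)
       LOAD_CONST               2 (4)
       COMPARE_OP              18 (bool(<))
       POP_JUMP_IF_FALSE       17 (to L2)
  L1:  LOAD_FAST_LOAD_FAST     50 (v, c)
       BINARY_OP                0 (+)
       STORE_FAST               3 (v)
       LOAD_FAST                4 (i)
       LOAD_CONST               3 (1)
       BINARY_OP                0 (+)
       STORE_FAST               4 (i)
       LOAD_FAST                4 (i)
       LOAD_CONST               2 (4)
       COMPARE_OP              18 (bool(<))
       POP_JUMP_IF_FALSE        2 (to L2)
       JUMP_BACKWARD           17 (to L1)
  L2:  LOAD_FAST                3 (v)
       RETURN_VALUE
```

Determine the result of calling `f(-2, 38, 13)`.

LOAD_FAST_LOAD_FAST c,c → push 13,13. Stack: [13, 13]
BINARY_OP * → 13 * 13 = 169. Stack: [169]
STORE_FAST v → v=169. Stack: []
LOAD_CONST → push 0. Stack: [0]
STORE_FAST i → i=0. Stack: []
LOAD_FAST i → push 0. Stack: [0]
LOAD_CONST → push 4. Stack: [0, 4]
COMPARE_OP bool(<) → 0 vs 4 = True. Stack: [True]
POP_JUMP_IF_FALSE → pop True; no jump. Stack: []
LOAD_FAST_LOAD_FAST v,c → push 169,13. Stack: [169, 13]
BINARY_OP + → 169 + 13 = 182. Stack: [182]
STORE_FAST v → v=182. Stack: []
LOAD_FAST i → push 0. Stack: [0]
LOAD_CONST → push 1. Stack: [0, 1]
BINARY_OP + → 0 + 1 = 1. Stack: [1]
STORE_FAST i → i=1. Stack: []
LOAD_FAST i → push 1. Stack: [1]
LOAD_CONST → push 4. Stack: [1, 4]
COMPARE_OP bool(<) → 1 vs 4 = True. Stack: [True]
POP_JUMP_IF_FALSE → pop True; no jump. Stack: []
LOAD_FAST_LOAD_FAST v,c → push 182,13. Stack: [182, 13]
BINARY_OP + → 182 + 13 = 195. Stack: [195]
STORE_FAST v → v=195. Stack: []
LOAD_FAST i → push 1. Stack: [1]
LOAD_CONST → push 1. Stack: [1, 1]
BINARY_OP + → 1 + 1 = 2. Stack: [2]
STORE_FAST i → i=2. Stack: []
LOAD_FAST i → push 2. Stack: [2]
LOAD_CONST → push 4. Stack: [2, 4]
COMPARE_OP bool(<) → 2 vs 4 = True. Stack: [True]
POP_JUMP_IF_FALSE → pop True; no jump. Stack: []
LOAD_FAST_LOAD_FAST v,c → push 195,13. Stack: [195, 13]
BINARY_OP + → 195 + 13 = 208. Stack: [208]
STORE_FAST v → v=208. Stack: []
LOAD_FAST i → push 2. Stack: [2]
LOAD_CONST → push 1. Stack: [2, 1]
BINARY_OP + → 2 + 1 = 3. Stack: [3]
STORE_FAST i → i=3. Stack: []
LOAD_FAST i → push 3. Stack: [3]
LOAD_CONST → push 4. Stack: [3, 4]
COMPARE_OP bool(<) → 3 vs 4 = True. Stack: [True]
POP_JUMP_IF_FALSE → pop True; no jump. Stack: []
LOAD_FAST_LOAD_FAST v,c → push 208,13. Stack: [208, 13]
BINARY_OP + → 208 + 13 = 221. Stack: [221]
STORE_FAST v → v=221. Stack: []
LOAD_FAST i → push 3. Stack: [3]
LOAD_CONST → push 1. Stack: [3, 1]
BINARY_OP + → 3 + 1 = 4. Stack: [4]
STORE_FAST i → i=4. Stack: []
LOAD_FAST i → push 4. Stack: [4]
LOAD_CONST → push 4. Stack: [4, 4]
COMPARE_OP bool(<) → 4 vs 4 = False. Stack: [False]
POP_JUMP_IF_FALSE → pop False; jump. Stack: []
LOAD_FAST v → push 221. Stack: [221]
RETURN_VALUE → return 221.

221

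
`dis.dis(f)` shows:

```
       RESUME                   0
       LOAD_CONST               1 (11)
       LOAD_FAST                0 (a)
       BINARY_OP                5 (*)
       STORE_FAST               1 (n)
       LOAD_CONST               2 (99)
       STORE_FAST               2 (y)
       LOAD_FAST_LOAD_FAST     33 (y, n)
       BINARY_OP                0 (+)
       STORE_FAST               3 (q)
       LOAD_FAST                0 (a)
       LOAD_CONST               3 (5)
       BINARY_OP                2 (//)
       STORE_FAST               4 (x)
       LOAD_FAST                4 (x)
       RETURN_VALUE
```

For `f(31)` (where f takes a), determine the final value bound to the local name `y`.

99

LOAD_CONST → push 11. Stack: [11]
LOAD_FAST a → push 31. Stack: [11, 31]
BINARY_OP * → 11 * 31 = 341. Stack: [341]
STORE_FAST n → n=341. Stack: []
LOAD_CONST → push 99. Stack: [99]
STORE_FAST y → y=99. Stack: []
LOAD_FAST_LOAD_FAST y,n → push 99,341. Stack: [99, 341]
BINARY_OP + → 99 + 341 = 440. Stack: [440]
STORE_FAST q → q=440. Stack: []
LOAD_FAST a → push 31. Stack: [31]
LOAD_CONST → push 5. Stack: [31, 5]
BINARY_OP // → 31 // 5 = 6. Stack: [6]
STORE_FAST x → x=6. Stack: []
LOAD_FAST x → push 6. Stack: [6]
RETURN_VALUE → return 6.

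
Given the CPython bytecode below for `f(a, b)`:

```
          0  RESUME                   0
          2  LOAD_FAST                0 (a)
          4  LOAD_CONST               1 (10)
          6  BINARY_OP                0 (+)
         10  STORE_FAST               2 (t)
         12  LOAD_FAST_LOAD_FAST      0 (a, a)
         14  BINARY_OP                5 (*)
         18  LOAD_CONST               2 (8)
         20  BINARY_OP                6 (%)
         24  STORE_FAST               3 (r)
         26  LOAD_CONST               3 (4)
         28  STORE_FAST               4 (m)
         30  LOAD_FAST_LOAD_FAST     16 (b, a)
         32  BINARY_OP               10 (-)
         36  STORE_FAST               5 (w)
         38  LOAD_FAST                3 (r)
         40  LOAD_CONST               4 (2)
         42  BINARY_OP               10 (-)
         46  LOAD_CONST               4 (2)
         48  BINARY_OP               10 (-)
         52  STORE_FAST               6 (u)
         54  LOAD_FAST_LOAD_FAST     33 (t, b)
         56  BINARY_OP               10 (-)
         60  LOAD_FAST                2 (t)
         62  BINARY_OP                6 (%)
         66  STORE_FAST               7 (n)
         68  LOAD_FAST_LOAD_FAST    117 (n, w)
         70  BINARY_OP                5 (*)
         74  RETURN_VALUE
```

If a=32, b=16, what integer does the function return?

-416

LOAD_FAST a → push 32. Stack: [32]
LOAD_CONST → push 10. Stack: [32, 10]
BINARY_OP + → 32 + 10 = 42. Stack: [42]
STORE_FAST t → t=42. Stack: []
LOAD_FAST_LOAD_FAST a,a → push 32,32. Stack: [32, 32]
BINARY_OP * → 32 * 32 = 1024. Stack: [1024]
LOAD_CONST → push 8. Stack: [1024, 8]
BINARY_OP % → 1024 % 8 = 0. Stack: [0]
STORE_FAST r → r=0. Stack: []
LOAD_CONST → push 4. Stack: [4]
STORE_FAST m → m=4. Stack: []
LOAD_FAST_LOAD_FAST b,a → push 16,32. Stack: [16, 32]
BINARY_OP - → 16 - 32 = -16. Stack: [-16]
STORE_FAST w → w=-16. Stack: []
LOAD_FAST r → push 0. Stack: [0]
LOAD_CONST → push 2. Stack: [0, 2]
BINARY_OP - → 0 - 2 = -2. Stack: [-2]
LOAD_CONST → push 2. Stack: [-2, 2]
BINARY_OP - → -2 - 2 = -4. Stack: [-4]
STORE_FAST u → u=-4. Stack: []
LOAD_FAST_LOAD_FAST t,b → push 42,16. Stack: [42, 16]
BINARY_OP - → 42 - 16 = 26. Stack: [26]
LOAD_FAST t → push 42. Stack: [26, 42]
BINARY_OP % → 26 % 42 = 26. Stack: [26]
STORE_FAST n → n=26. Stack: []
LOAD_FAST_LOAD_FAST n,w → push 26,-16. Stack: [26, -16]
BINARY_OP * → 26 * -16 = -416. Stack: [-416]
RETURN_VALUE → return -416.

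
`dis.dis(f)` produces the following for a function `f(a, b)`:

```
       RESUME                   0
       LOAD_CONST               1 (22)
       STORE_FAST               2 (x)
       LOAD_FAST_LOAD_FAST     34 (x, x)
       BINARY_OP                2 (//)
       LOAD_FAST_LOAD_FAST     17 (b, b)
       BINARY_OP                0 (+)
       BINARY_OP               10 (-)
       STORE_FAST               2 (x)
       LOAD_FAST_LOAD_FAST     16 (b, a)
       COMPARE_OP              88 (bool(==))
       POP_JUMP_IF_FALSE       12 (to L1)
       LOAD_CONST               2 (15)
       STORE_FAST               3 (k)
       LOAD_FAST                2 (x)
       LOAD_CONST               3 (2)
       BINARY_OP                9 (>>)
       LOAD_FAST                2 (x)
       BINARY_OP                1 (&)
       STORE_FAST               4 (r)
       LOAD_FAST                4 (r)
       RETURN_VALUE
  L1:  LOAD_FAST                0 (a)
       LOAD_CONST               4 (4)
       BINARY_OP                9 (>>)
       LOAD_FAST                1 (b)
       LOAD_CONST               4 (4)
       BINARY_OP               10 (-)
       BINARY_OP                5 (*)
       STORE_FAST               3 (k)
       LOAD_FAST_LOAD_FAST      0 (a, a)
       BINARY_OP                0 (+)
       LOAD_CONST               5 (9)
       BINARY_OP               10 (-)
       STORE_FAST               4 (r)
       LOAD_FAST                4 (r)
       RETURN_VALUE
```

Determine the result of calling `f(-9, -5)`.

-27

LOAD_CONST → push 22. Stack: [22]
STORE_FAST x → x=22. Stack: []
LOAD_FAST_LOAD_FAST x,x → push 22,22. Stack: [22, 22]
BINARY_OP // → 22 // 22 = 1. Stack: [1]
LOAD_FAST_LOAD_FAST b,b → push -5,-5. Stack: [1, -5, -5]
BINARY_OP + → -5 + -5 = -10. Stack: [1, -10]
BINARY_OP - → 1 - -10 = 11. Stack: [11]
STORE_FAST x → x=11. Stack: []
LOAD_FAST_LOAD_FAST b,a → push -5,-9. Stack: [-5, -9]
COMPARE_OP bool(==) → -5 vs -9 = False. Stack: [False]
POP_JUMP_IF_FALSE → pop False; jump. Stack: []
LOAD_FAST a → push -9. Stack: [-9]
LOAD_CONST → push 4. Stack: [-9, 4]
BINARY_OP >> → -9 >> 4 = -1. Stack: [-1]
LOAD_FAST b → push -5. Stack: [-1, -5]
LOAD_CONST → push 4. Stack: [-1, -5, 4]
BINARY_OP - → -5 - 4 = -9. Stack: [-1, -9]
BINARY_OP * → -1 * -9 = 9. Stack: [9]
STORE_FAST k → k=9. Stack: []
LOAD_FAST_LOAD_FAST a,a → push -9,-9. Stack: [-9, -9]
BINARY_OP + → -9 + -9 = -18. Stack: [-18]
LOAD_CONST → push 9. Stack: [-18, 9]
BINARY_OP - → -18 - 9 = -27. Stack: [-27]
STORE_FAST r → r=-27. Stack: []
LOAD_FAST r → push -27. Stack: [-27]
RETURN_VALUE → return -27.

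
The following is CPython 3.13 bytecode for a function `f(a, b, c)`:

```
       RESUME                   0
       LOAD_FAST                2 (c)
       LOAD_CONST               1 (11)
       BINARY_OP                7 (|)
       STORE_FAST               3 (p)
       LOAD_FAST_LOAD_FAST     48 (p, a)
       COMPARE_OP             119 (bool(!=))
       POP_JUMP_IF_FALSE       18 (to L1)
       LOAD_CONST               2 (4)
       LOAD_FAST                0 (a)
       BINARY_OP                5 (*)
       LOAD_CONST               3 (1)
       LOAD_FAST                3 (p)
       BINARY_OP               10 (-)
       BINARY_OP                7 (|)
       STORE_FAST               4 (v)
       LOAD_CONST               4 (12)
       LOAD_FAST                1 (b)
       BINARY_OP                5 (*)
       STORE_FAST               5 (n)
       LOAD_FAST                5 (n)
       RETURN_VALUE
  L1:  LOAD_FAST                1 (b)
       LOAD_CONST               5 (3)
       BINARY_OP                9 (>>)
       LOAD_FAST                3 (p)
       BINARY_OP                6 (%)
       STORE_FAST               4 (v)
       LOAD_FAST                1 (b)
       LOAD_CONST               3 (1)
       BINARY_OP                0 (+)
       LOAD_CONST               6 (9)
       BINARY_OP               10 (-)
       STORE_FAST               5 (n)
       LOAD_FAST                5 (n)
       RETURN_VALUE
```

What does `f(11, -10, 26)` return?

LOAD_FAST c → push 26. Stack: [26]
LOAD_CONST → push 11. Stack: [26, 11]
BINARY_OP | → 26 | 11 = 27. Stack: [27]
STORE_FAST p → p=27. Stack: []
LOAD_FAST_LOAD_FAST p,a → push 27,11. Stack: [27, 11]
COMPARE_OP bool(!=) → 27 vs 11 = True. Stack: [True]
POP_JUMP_IF_FALSE → pop True; no jump. Stack: []
LOAD_CONST → push 4. Stack: [4]
LOAD_FAST a → push 11. Stack: [4, 11]
BINARY_OP * → 4 * 11 = 44. Stack: [44]
LOAD_CONST → push 1. Stack: [44, 1]
LOAD_FAST p → push 27. Stack: [44, 1, 27]
BINARY_OP - → 1 - 27 = -26. Stack: [44, -26]
BINARY_OP | → 44 | -26 = -18. Stack: [-18]
STORE_FAST v → v=-18. Stack: []
LOAD_CONST → push 12. Stack: [12]
LOAD_FAST b → push -10. Stack: [12, -10]
BINARY_OP * → 12 * -10 = -120. Stack: [-120]
STORE_FAST n → n=-120. Stack: []
LOAD_FAST n → push -120. Stack: [-120]
RETURN_VALUE → return -120.

-120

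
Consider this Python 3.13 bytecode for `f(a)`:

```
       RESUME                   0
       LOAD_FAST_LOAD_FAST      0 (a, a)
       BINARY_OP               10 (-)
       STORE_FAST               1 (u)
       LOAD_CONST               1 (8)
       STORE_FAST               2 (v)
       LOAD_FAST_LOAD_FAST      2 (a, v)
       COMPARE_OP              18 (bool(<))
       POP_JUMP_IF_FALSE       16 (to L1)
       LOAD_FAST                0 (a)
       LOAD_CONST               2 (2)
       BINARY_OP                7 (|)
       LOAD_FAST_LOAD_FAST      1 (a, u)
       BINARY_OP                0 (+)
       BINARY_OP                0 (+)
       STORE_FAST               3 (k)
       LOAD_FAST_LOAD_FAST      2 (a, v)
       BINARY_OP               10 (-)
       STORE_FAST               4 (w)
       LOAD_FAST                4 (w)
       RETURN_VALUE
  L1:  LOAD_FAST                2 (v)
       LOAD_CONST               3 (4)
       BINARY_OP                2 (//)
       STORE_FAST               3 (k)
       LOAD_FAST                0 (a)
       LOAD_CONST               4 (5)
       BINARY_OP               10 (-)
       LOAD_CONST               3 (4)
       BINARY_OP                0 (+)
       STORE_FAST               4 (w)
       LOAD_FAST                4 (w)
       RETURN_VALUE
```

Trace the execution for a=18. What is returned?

17

LOAD_FAST_LOAD_FAST a,a → push 18,18. Stack: [18, 18]
BINARY_OP - → 18 - 18 = 0. Stack: [0]
STORE_FAST u → u=0. Stack: []
LOAD_CONST → push 8. Stack: [8]
STORE_FAST v → v=8. Stack: []
LOAD_FAST_LOAD_FAST a,v → push 18,8. Stack: [18, 8]
COMPARE_OP bool(<) → 18 vs 8 = False. Stack: [False]
POP_JUMP_IF_FALSE → pop False; jump. Stack: []
LOAD_FAST v → push 8. Stack: [8]
LOAD_CONST → push 4. Stack: [8, 4]
BINARY_OP // → 8 // 4 = 2. Stack: [2]
STORE_FAST k → k=2. Stack: []
LOAD_FAST a → push 18. Stack: [18]
LOAD_CONST → push 5. Stack: [18, 5]
BINARY_OP - → 18 - 5 = 13. Stack: [13]
LOAD_CONST → push 4. Stack: [13, 4]
BINARY_OP + → 13 + 4 = 17. Stack: [17]
STORE_FAST w → w=17. Stack: []
LOAD_FAST w → push 17. Stack: [17]
RETURN_VALUE → return 17.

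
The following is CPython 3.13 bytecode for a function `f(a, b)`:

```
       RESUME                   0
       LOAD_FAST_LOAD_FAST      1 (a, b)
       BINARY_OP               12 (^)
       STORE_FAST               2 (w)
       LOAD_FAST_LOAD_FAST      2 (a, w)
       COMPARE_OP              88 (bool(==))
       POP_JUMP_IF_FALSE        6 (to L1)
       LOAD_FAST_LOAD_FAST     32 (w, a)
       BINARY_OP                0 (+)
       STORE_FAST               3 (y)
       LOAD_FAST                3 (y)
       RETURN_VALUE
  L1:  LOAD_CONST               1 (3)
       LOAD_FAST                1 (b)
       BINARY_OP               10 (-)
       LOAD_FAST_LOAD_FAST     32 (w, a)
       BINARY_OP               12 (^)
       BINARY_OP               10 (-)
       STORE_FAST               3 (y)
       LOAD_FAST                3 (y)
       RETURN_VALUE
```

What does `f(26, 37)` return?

-71

LOAD_FAST_LOAD_FAST a,b → push 26,37. Stack: [26, 37]
BINARY_OP ^ → 26 ^ 37 = 63. Stack: [63]
STORE_FAST w → w=63. Stack: []
LOAD_FAST_LOAD_FAST a,w → push 26,63. Stack: [26, 63]
COMPARE_OP bool(==) → 26 vs 63 = False. Stack: [False]
POP_JUMP_IF_FALSE → pop False; jump. Stack: []
LOAD_CONST → push 3. Stack: [3]
LOAD_FAST b → push 37. Stack: [3, 37]
BINARY_OP - → 3 - 37 = -34. Stack: [-34]
LOAD_FAST_LOAD_FAST w,a → push 63,26. Stack: [-34, 63, 26]
BINARY_OP ^ → 63 ^ 26 = 37. Stack: [-34, 37]
BINARY_OP - → -34 - 37 = -71. Stack: [-71]
STORE_FAST y → y=-71. Stack: []
LOAD_FAST y → push -71. Stack: [-71]
RETURN_VALUE → return -71.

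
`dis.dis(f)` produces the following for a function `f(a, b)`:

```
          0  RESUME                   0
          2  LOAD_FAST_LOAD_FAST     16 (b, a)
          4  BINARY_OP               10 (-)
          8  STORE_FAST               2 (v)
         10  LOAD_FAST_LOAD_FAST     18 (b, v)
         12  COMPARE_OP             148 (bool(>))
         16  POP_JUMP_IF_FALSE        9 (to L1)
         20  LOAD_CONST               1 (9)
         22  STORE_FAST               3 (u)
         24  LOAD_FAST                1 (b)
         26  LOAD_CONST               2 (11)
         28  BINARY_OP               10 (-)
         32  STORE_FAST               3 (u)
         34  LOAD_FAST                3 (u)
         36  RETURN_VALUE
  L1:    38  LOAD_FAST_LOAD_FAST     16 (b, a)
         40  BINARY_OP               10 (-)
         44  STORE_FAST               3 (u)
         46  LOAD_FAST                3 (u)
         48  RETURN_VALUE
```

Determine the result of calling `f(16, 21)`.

10

LOAD_FAST_LOAD_FAST b,a → push 21,16. Stack: [21, 16]
BINARY_OP - → 21 - 16 = 5. Stack: [5]
STORE_FAST v → v=5. Stack: []
LOAD_FAST_LOAD_FAST b,v → push 21,5. Stack: [21, 5]
COMPARE_OP bool(>) → 21 vs 5 = True. Stack: [True]
POP_JUMP_IF_FALSE → pop True; no jump. Stack: []
LOAD_CONST → push 9. Stack: [9]
STORE_FAST u → u=9. Stack: []
LOAD_FAST b → push 21. Stack: [21]
LOAD_CONST → push 11. Stack: [21, 11]
BINARY_OP - → 21 - 11 = 10. Stack: [10]
STORE_FAST u → u=10. Stack: []
LOAD_FAST u → push 10. Stack: [10]
RETURN_VALUE → return 10.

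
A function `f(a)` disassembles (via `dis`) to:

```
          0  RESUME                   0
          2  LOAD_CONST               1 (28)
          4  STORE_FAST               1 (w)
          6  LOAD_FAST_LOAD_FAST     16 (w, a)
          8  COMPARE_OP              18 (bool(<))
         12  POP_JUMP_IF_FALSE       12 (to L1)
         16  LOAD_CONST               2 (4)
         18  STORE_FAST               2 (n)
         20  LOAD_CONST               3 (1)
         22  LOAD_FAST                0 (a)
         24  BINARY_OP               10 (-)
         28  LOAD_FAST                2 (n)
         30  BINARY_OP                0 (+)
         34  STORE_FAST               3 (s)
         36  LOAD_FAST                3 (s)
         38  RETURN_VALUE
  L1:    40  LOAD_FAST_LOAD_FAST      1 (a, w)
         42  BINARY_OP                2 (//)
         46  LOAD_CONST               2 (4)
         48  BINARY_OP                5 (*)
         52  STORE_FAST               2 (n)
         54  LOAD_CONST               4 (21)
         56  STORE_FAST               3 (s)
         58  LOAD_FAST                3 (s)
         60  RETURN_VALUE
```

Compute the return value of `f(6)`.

LOAD_CONST → push 28. Stack: [28]
STORE_FAST w → w=28. Stack: []
LOAD_FAST_LOAD_FAST w,a → push 28,6. Stack: [28, 6]
COMPARE_OP bool(<) → 28 vs 6 = False. Stack: [False]
POP_JUMP_IF_FALSE → pop False; jump. Stack: []
LOAD_FAST_LOAD_FAST a,w → push 6,28. Stack: [6, 28]
BINARY_OP // → 6 // 28 = 0. Stack: [0]
LOAD_CONST → push 4. Stack: [0, 4]
BINARY_OP * → 0 * 4 = 0. Stack: [0]
STORE_FAST n → n=0. Stack: []
LOAD_CONST → push 21. Stack: [21]
STORE_FAST s → s=21. Stack: []
LOAD_FAST s → push 21. Stack: [21]
RETURN_VALUE → return 21.

21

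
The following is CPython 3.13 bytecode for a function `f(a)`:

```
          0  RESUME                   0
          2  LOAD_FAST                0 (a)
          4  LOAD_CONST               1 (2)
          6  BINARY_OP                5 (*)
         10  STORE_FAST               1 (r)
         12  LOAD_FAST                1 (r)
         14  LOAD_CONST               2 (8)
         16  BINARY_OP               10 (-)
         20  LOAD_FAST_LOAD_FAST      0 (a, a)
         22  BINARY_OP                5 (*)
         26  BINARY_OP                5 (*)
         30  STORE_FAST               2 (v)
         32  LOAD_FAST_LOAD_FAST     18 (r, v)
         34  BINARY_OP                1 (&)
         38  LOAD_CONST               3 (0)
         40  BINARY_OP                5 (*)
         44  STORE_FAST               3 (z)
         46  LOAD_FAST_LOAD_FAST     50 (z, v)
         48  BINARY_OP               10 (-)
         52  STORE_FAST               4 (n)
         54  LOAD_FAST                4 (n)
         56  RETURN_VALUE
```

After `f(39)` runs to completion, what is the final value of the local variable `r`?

LOAD_FAST a → push 39. Stack: [39]
LOAD_CONST → push 2. Stack: [39, 2]
BINARY_OP * → 39 * 2 = 78. Stack: [78]
STORE_FAST r → r=78. Stack: []
LOAD_FAST r → push 78. Stack: [78]
LOAD_CONST → push 8. Stack: [78, 8]
BINARY_OP - → 78 - 8 = 70. Stack: [70]
LOAD_FAST_LOAD_FAST a,a → push 39,39. Stack: [70, 39, 39]
BINARY_OP * → 39 * 39 = 1521. Stack: [70, 1521]
BINARY_OP * → 70 * 1521 = 106470. Stack: [106470]
STORE_FAST v → v=106470. Stack: []
LOAD_FAST_LOAD_FAST r,v → push 78,106470. Stack: [78, 106470]
BINARY_OP & → 78 & 106470 = 70. Stack: [70]
LOAD_CONST → push 0. Stack: [70, 0]
BINARY_OP * → 70 * 0 = 0. Stack: [0]
STORE_FAST z → z=0. Stack: []
LOAD_FAST_LOAD_FAST z,v → push 0,106470. Stack: [0, 106470]
BINARY_OP - → 0 - 106470 = -106470. Stack: [-106470]
STORE_FAST n → n=-106470. Stack: []
LOAD_FAST n → push -106470. Stack: [-106470]
RETURN_VALUE → return -106470.

78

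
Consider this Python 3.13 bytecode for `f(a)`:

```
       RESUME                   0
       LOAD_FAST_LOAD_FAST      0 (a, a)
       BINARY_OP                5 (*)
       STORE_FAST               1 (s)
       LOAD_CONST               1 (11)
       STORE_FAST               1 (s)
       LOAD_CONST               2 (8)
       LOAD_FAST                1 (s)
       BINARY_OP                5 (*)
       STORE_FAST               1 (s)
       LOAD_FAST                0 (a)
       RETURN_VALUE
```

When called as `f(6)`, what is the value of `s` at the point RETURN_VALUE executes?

88

LOAD_FAST_LOAD_FAST a,a → push 6,6. Stack: [6, 6]
BINARY_OP * → 6 * 6 = 36. Stack: [36]
STORE_FAST s → s=36. Stack: []
LOAD_CONST → push 11. Stack: [11]
STORE_FAST s → s=11. Stack: []
LOAD_CONST → push 8. Stack: [8]
LOAD_FAST s → push 11. Stack: [8, 11]
BINARY_OP * → 8 * 11 = 88. Stack: [88]
STORE_FAST s → s=88. Stack: []
LOAD_FAST a → push 6. Stack: [6]
RETURN_VALUE → return 6.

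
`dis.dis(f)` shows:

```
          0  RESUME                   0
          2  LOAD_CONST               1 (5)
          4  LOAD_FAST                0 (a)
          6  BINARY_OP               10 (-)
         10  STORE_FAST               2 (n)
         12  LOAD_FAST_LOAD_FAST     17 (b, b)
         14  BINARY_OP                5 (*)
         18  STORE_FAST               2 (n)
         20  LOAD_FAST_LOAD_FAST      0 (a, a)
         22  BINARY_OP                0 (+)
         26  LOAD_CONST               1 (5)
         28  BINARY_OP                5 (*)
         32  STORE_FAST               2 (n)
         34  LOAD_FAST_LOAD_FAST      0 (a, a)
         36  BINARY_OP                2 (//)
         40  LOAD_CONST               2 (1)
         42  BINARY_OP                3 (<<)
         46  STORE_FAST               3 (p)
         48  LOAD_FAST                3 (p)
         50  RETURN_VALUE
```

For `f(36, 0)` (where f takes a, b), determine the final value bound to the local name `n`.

360

LOAD_CONST → push 5. Stack: [5]
LOAD_FAST a → push 36. Stack: [5, 36]
BINARY_OP - → 5 - 36 = -31. Stack: [-31]
STORE_FAST n → n=-31. Stack: []
LOAD_FAST_LOAD_FAST b,b → push 0,0. Stack: [0, 0]
BINARY_OP * → 0 * 0 = 0. Stack: [0]
STORE_FAST n → n=0. Stack: []
LOAD_FAST_LOAD_FAST a,a → push 36,36. Stack: [36, 36]
BINARY_OP + → 36 + 36 = 72. Stack: [72]
LOAD_CONST → push 5. Stack: [72, 5]
BINARY_OP * → 72 * 5 = 360. Stack: [360]
STORE_FAST n → n=360. Stack: []
LOAD_FAST_LOAD_FAST a,a → push 36,36. Stack: [36, 36]
BINARY_OP // → 36 // 36 = 1. Stack: [1]
LOAD_CONST → push 1. Stack: [1, 1]
BINARY_OP << → 1 << 1 = 2. Stack: [2]
STORE_FAST p → p=2. Stack: []
LOAD_FAST p → push 2. Stack: [2]
RETURN_VALUE → return 2.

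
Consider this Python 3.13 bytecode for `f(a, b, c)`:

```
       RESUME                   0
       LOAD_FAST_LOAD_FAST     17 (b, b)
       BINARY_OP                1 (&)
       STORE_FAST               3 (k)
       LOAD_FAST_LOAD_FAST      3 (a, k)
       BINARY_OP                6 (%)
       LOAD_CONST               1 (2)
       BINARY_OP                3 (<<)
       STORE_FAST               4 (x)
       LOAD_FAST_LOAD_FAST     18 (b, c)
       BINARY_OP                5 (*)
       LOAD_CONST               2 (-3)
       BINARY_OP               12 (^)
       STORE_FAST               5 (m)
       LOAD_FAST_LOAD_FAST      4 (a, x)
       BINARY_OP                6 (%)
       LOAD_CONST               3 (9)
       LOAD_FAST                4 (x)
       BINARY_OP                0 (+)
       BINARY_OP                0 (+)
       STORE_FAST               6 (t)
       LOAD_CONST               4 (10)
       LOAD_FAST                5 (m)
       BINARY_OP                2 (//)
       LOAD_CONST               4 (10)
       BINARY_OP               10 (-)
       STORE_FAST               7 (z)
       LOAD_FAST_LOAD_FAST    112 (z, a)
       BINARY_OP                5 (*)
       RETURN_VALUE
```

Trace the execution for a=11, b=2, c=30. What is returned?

LOAD_FAST_LOAD_FAST b,b → push 2,2. Stack: [2, 2]
BINARY_OP & → 2 & 2 = 2. Stack: [2]
STORE_FAST k → k=2. Stack: []
LOAD_FAST_LOAD_FAST a,k → push 11,2. Stack: [11, 2]
BINARY_OP % → 11 % 2 = 1. Stack: [1]
LOAD_CONST → push 2. Stack: [1, 2]
BINARY_OP << → 1 << 2 = 4. Stack: [4]
STORE_FAST x → x=4. Stack: []
LOAD_FAST_LOAD_FAST b,c → push 2,30. Stack: [2, 30]
BINARY_OP * → 2 * 30 = 60. Stack: [60]
LOAD_CONST → push -3. Stack: [60, -3]
BINARY_OP ^ → 60 ^ -3 = -63. Stack: [-63]
STORE_FAST m → m=-63. Stack: []
LOAD_FAST_LOAD_FAST a,x → push 11,4. Stack: [11, 4]
BINARY_OP % → 11 % 4 = 3. Stack: [3]
LOAD_CONST → push 9. Stack: [3, 9]
LOAD_FAST x → push 4. Stack: [3, 9, 4]
BINARY_OP + → 9 + 4 = 13. Stack: [3, 13]
BINARY_OP + → 3 + 13 = 16. Stack: [16]
STORE_FAST t → t=16. Stack: []
LOAD_CONST → push 10. Stack: [10]
LOAD_FAST m → push -63. Stack: [10, -63]
BINARY_OP // → 10 // -63 = -1. Stack: [-1]
LOAD_CONST → push 10. Stack: [-1, 10]
BINARY_OP - → -1 - 10 = -11. Stack: [-11]
STORE_FAST z → z=-11. Stack: []
LOAD_FAST_LOAD_FAST z,a → push -11,11. Stack: [-11, 11]
BINARY_OP * → -11 * 11 = -121. Stack: [-121]
RETURN_VALUE → return -121.

-121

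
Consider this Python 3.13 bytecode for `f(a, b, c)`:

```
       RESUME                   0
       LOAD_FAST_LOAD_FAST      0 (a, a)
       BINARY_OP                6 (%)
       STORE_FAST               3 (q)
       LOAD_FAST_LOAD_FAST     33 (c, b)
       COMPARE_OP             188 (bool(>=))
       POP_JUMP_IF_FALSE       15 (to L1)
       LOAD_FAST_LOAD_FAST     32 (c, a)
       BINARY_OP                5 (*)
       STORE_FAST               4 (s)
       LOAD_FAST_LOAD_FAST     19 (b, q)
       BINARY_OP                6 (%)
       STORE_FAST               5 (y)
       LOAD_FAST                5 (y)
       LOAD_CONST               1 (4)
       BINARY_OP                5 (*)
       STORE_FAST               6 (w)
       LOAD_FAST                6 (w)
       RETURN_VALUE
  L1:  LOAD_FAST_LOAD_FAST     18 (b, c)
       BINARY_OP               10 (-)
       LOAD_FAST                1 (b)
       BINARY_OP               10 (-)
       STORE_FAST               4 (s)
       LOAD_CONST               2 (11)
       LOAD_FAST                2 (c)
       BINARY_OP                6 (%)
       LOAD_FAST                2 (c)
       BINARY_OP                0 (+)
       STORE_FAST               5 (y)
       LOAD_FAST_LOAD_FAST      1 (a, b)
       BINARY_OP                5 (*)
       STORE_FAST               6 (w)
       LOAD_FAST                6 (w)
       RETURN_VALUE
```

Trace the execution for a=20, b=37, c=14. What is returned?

LOAD_FAST_LOAD_FAST a,a → push 20,20. Stack: [20, 20]
BINARY_OP % → 20 % 20 = 0. Stack: [0]
STORE_FAST q → q=0. Stack: []
LOAD_FAST_LOAD_FAST c,b → push 14,37. Stack: [14, 37]
COMPARE_OP bool(>=) → 14 vs 37 = False. Stack: [False]
POP_JUMP_IF_FALSE → pop False; jump. Stack: []
LOAD_FAST_LOAD_FAST b,c → push 37,14. Stack: [37, 14]
BINARY_OP - → 37 - 14 = 23. Stack: [23]
LOAD_FAST b → push 37. Stack: [23, 37]
BINARY_OP - → 23 - 37 = -14. Stack: [-14]
STORE_FAST s → s=-14. Stack: []
LOAD_CONST → push 11. Stack: [11]
LOAD_FAST c → push 14. Stack: [11, 14]
BINARY_OP % → 11 % 14 = 11. Stack: [11]
LOAD_FAST c → push 14. Stack: [11, 14]
BINARY_OP + → 11 + 14 = 25. Stack: [25]
STORE_FAST y → y=25. Stack: []
LOAD_FAST_LOAD_FAST a,b → push 20,37. Stack: [20, 37]
BINARY_OP * → 20 * 37 = 740. Stack: [740]
STORE_FAST w → w=740. Stack: []
LOAD_FAST w → push 740. Stack: [740]
RETURN_VALUE → return 740.

740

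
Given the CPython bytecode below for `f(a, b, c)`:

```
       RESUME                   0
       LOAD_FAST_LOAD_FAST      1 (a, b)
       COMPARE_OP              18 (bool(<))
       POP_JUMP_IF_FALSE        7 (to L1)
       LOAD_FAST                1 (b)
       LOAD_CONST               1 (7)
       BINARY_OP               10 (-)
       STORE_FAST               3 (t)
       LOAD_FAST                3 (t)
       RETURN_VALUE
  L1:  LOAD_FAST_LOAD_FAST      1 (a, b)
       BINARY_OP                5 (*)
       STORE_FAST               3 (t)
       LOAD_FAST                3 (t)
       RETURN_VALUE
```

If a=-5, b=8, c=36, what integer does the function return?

LOAD_FAST_LOAD_FAST a,b → push -5,8. Stack: [-5, 8]
COMPARE_OP bool(<) → -5 vs 8 = True. Stack: [True]
POP_JUMP_IF_FALSE → pop True; no jump. Stack: []
LOAD_FAST b → push 8. Stack: [8]
LOAD_CONST → push 7. Stack: [8, 7]
BINARY_OP - → 8 - 7 = 1. Stack: [1]
STORE_FAST t → t=1. Stack: []
LOAD_FAST t → push 1. Stack: [1]
RETURN_VALUE → return 1.

1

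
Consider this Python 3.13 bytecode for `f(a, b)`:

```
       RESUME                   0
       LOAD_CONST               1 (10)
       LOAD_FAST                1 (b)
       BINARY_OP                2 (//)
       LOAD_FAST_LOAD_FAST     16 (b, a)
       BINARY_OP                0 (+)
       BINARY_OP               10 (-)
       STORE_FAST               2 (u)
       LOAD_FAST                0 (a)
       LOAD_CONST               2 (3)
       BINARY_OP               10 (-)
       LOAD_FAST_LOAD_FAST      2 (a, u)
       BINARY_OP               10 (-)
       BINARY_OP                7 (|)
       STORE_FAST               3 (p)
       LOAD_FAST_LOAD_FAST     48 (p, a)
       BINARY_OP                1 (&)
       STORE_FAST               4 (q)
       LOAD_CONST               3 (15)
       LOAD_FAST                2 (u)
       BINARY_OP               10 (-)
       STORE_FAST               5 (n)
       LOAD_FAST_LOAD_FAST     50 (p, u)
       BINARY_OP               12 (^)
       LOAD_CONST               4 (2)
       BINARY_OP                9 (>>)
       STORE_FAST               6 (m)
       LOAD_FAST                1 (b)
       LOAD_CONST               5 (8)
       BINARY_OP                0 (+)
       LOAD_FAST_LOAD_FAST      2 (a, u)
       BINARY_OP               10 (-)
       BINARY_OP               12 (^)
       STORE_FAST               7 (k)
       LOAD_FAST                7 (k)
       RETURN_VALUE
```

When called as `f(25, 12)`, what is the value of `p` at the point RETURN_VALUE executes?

LOAD_CONST → push 10. Stack: [10]
LOAD_FAST b → push 12. Stack: [10, 12]
BINARY_OP // → 10 // 12 = 0. Stack: [0]
LOAD_FAST_LOAD_FAST b,a → push 12,25. Stack: [0, 12, 25]
BINARY_OP + → 12 + 25 = 37. Stack: [0, 37]
BINARY_OP - → 0 - 37 = -37. Stack: [-37]
STORE_FAST u → u=-37. Stack: []
LOAD_FAST a → push 25. Stack: [25]
LOAD_CONST → push 3. Stack: [25, 3]
BINARY_OP - → 25 - 3 = 22. Stack: [22]
LOAD_FAST_LOAD_FAST a,u → push 25,-37. Stack: [22, 25, -37]
BINARY_OP - → 25 - -37 = 62. Stack: [22, 62]
BINARY_OP | → 22 | 62 = 62. Stack: [62]
STORE_FAST p → p=62. Stack: []
LOAD_FAST_LOAD_FAST p,a → push 62,25. Stack: [62, 25]
BINARY_OP & → 62 & 25 = 24. Stack: [24]
STORE_FAST q → q=24. Stack: []
LOAD_CONST → push 15. Stack: [15]
LOAD_FAST u → push -37. Stack: [15, -37]
BINARY_OP - → 15 - -37 = 52. Stack: [52]
STORE_FAST n → n=52. Stack: []
LOAD_FAST_LOAD_FAST p,u → push 62,-37. Stack: [62, -37]
BINARY_OP ^ → 62 ^ -37 = -27. Stack: [-27]
LOAD_CONST → push 2. Stack: [-27, 2]
BINARY_OP >> → -27 >> 2 = -7. Stack: [-7]
STORE_FAST m → m=-7. Stack: []
LOAD_FAST b → push 12. Stack: [12]
LOAD_CONST → push 8. Stack: [12, 8]
BINARY_OP + → 12 + 8 = 20. Stack: [20]
LOAD_FAST_LOAD_FAST a,u → push 25,-37. Stack: [20, 25, -37]
BINARY_OP - → 25 - -37 = 62. Stack: [20, 62]
BINARY_OP ^ → 20 ^ 62 = 42. Stack: [42]
STORE_FAST k → k=42. Stack: []
LOAD_FAST k → push 42. Stack: [42]
RETURN_VALUE → return 42.

62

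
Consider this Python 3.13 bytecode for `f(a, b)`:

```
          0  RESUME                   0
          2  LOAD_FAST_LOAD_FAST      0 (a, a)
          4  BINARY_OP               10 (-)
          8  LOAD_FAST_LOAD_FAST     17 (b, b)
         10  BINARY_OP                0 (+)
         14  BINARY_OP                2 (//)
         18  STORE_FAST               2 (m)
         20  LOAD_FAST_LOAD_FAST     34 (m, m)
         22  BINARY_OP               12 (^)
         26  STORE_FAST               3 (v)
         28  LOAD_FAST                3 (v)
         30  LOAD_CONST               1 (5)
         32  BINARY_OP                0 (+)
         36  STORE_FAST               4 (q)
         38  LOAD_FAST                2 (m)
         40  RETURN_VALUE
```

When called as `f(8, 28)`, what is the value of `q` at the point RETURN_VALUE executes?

LOAD_FAST_LOAD_FAST a,a → push 8,8. Stack: [8, 8]
BINARY_OP - → 8 - 8 = 0. Stack: [0]
LOAD_FAST_LOAD_FAST b,b → push 28,28. Stack: [0, 28, 28]
BINARY_OP + → 28 + 28 = 56. Stack: [0, 56]
BINARY_OP // → 0 // 56 = 0. Stack: [0]
STORE_FAST m → m=0. Stack: []
LOAD_FAST_LOAD_FAST m,m → push 0,0. Stack: [0, 0]
BINARY_OP ^ → 0 ^ 0 = 0. Stack: [0]
STORE_FAST v → v=0. Stack: []
LOAD_FAST v → push 0. Stack: [0]
LOAD_CONST → push 5. Stack: [0, 5]
BINARY_OP + → 0 + 5 = 5. Stack: [5]
STORE_FAST q → q=5. Stack: []
LOAD_FAST m → push 0. Stack: [0]
RETURN_VALUE → return 0.

5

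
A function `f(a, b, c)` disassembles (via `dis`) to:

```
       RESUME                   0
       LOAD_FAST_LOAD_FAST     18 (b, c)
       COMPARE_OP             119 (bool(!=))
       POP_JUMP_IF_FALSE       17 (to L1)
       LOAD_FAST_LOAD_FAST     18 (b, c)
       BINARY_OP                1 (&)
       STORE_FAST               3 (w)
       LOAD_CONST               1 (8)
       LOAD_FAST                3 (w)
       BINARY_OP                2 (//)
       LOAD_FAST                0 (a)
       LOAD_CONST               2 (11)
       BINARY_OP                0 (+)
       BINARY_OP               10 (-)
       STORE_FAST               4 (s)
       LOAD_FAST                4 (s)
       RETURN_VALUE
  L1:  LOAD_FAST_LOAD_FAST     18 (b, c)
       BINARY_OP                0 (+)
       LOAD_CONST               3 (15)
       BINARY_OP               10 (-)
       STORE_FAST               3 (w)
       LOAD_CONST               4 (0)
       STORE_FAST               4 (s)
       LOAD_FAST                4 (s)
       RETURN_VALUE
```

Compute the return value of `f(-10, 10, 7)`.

LOAD_FAST_LOAD_FAST b,c → push 10,7. Stack: [10, 7]
COMPARE_OP bool(!=) → 10 vs 7 = True. Stack: [True]
POP_JUMP_IF_FALSE → pop True; no jump. Stack: []
LOAD_FAST_LOAD_FAST b,c → push 10,7. Stack: [10, 7]
BINARY_OP & → 10 & 7 = 2. Stack: [2]
STORE_FAST w → w=2. Stack: []
LOAD_CONST → push 8. Stack: [8]
LOAD_FAST w → push 2. Stack: [8, 2]
BINARY_OP // → 8 // 2 = 4. Stack: [4]
LOAD_FAST a → push -10. Stack: [4, -10]
LOAD_CONST → push 11. Stack: [4, -10, 11]
BINARY_OP + → -10 + 11 = 1. Stack: [4, 1]
BINARY_OP - → 4 - 1 = 3. Stack: [3]
STORE_FAST s → s=3. Stack: []
LOAD_FAST s → push 3. Stack: [3]
RETURN_VALUE → return 3.

3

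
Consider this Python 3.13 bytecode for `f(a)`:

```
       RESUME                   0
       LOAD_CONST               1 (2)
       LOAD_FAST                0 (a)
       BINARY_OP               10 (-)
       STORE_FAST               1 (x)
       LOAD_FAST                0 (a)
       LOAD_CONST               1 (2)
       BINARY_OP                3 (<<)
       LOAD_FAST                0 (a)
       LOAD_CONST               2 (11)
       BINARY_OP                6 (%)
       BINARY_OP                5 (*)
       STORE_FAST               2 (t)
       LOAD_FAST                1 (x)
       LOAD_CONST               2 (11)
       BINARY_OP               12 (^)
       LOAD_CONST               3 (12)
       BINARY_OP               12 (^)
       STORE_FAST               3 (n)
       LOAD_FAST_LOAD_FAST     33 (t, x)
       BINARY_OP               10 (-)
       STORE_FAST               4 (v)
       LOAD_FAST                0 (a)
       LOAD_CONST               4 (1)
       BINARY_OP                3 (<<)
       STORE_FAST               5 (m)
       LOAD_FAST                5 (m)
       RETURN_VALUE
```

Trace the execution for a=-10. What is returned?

-20

LOAD_CONST → push 2. Stack: [2]
LOAD_FAST a → push -10. Stack: [2, -10]
BINARY_OP - → 2 - -10 = 12. Stack: [12]
STORE_FAST x → x=12. Stack: []
LOAD_FAST a → push -10. Stack: [-10]
LOAD_CONST → push 2. Stack: [-10, 2]
BINARY_OP << → -10 << 2 = -40. Stack: [-40]
LOAD_FAST a → push -10. Stack: [-40, -10]
LOAD_CONST → push 11. Stack: [-40, -10, 11]
BINARY_OP % → -10 % 11 = 1. Stack: [-40, 1]
BINARY_OP * → -40 * 1 = -40. Stack: [-40]
STORE_FAST t → t=-40. Stack: []
LOAD_FAST x → push 12. Stack: [12]
LOAD_CONST → push 11. Stack: [12, 11]
BINARY_OP ^ → 12 ^ 11 = 7. Stack: [7]
LOAD_CONST → push 12. Stack: [7, 12]
BINARY_OP ^ → 7 ^ 12 = 11. Stack: [11]
STORE_FAST n → n=11. Stack: []
LOAD_FAST_LOAD_FAST t,x → push -40,12. Stack: [-40, 12]
BINARY_OP - → -40 - 12 = -52. Stack: [-52]
STORE_FAST v → v=-52. Stack: []
LOAD_FAST a → push -10. Stack: [-10]
LOAD_CONST → push 1. Stack: [-10, 1]
BINARY_OP << → -10 << 1 = -20. Stack: [-20]
STORE_FAST m → m=-20. Stack: []
LOAD_FAST m → push -20. Stack: [-20]
RETURN_VALUE → return -20.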